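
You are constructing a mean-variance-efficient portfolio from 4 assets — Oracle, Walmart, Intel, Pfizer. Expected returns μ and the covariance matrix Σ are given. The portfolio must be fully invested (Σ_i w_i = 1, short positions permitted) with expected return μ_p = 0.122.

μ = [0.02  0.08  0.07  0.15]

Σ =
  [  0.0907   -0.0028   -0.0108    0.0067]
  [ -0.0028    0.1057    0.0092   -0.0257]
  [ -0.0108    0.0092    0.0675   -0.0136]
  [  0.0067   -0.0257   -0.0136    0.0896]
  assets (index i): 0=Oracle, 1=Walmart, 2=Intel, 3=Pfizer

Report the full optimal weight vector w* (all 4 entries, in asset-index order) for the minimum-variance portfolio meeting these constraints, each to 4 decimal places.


x=Σ⁻¹μ = [0.2564  1.1801  1.3605  2.1999]
y=Σ⁻¹𝟙 = [12.3790  12.2025  18.4643  16.5377]
a=μᵀx=0.524761  b=𝟙ᵀx=4.996949  c=𝟙ᵀy=59.583670  D=ac−b²=6.297672
λ₁=(c·0.122−b)/D = (59.583670·0.122−4.996949)/6.297672 = 0.360809
λ₂=(a−b·0.122)/D = (0.524761−4.996949·0.122)/6.297672 = -0.013476
w* = 0.360809·x + -0.013476·y:
  w_0 = 0.360809·0.2564 + -0.013476·12.3790 = -0.0743  (Oracle)
  w_1 = 0.360809·1.1801 + -0.013476·12.2025 = 0.2614  (Walmart)
  w_2 = 0.360809·1.3605 + -0.013476·18.4643 = 0.2420  (Intel)
  w_3 = 0.360809·2.1999 + -0.013476·16.5377 = 0.5709  (Pfizer)
Σw_i=1.0000  μᵀw=0.1220
σ²=wᵀΣw=λ₁·μ_p+λ₂ = 0.360809·0.122 + -0.013476 = 0.030543 ≈ 0.0305

-0.0743  0.2614  0.2420  0.5709


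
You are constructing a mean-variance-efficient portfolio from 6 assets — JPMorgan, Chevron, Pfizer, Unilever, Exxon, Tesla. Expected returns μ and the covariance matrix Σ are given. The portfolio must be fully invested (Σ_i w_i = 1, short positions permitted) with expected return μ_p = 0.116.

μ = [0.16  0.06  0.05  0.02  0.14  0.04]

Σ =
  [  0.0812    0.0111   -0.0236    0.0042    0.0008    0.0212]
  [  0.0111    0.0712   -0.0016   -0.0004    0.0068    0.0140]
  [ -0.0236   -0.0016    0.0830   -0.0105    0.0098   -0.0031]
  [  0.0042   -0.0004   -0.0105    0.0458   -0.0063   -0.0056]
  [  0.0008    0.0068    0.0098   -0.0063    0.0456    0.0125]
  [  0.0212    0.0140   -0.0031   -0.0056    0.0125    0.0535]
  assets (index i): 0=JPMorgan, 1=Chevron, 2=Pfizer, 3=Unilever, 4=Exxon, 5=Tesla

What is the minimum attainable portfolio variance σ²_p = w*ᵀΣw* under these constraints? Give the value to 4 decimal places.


u=Σ⁻¹μ = [2.3618  0.3761  0.9786  0.7683  3.1085  -0.8758]
v=Σ⁻¹𝟙 = [11.4566  8.8334  17.4955  28.7052  17.3836  11.7971]
a=μᵀu=0.864911  b=𝟙ᵀu=6.717524  c=𝟙ᵀv=95.671356  D=ac−b²=37.622034
λ₁=(c·0.116−b)/D = (95.671356·0.116−6.717524)/37.622034 = 0.116431
λ₂=(a−b·0.116)/D = (0.864911−6.717524·0.116)/37.622034 = 0.002277
w* = 0.116431·u + 0.002277·v:
  w_0 = 0.116431·2.3618 + 0.002277·11.4566 = 0.3011  (JPMorgan)
  w_1 = 0.116431·0.3761 + 0.002277·8.8334 = 0.0639  (Chevron)
  w_2 = 0.116431·0.9786 + 0.002277·17.4955 = 0.1538  (Pfizer)
  w_3 = 0.116431·0.7683 + 0.002277·28.7052 = 0.1548  (Unilever)
  w_4 = 0.116431·3.1085 + 0.002277·17.3836 = 0.4015  (Exxon)
  w_5 = 0.116431·-0.8758 + 0.002277·11.7971 = -0.0751  (Tesla)
Σw_i=1.0000  μᵀw=0.1160
σ²=wᵀΣw=λ₁·μ_p+λ₂ = 0.116431·0.116 + 0.002277 = 0.015783 ≈ 0.0158

0.0158


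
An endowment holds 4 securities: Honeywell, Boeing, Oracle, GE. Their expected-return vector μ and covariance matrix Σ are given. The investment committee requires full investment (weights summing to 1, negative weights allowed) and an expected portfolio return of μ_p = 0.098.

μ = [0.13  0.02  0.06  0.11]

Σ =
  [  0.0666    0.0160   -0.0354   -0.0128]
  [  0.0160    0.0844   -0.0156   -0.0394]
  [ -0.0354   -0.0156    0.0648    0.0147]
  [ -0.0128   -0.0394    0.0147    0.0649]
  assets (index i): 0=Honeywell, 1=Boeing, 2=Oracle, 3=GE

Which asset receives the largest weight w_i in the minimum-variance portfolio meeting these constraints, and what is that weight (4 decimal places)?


Honeywell (0.4007)

p=Σ⁻¹μ = [3.5063  1.2402  2.5593  2.5597]
q=Σ⁻¹𝟙 = [31.6666  25.8096  32.1290  30.0452]
a=μᵀp=0.915750  b=𝟙ᵀp=9.865557  c=𝟙ᵀq=119.650356  D=ac−b²=12.240592
λ₁=(c·0.098−b)/D = (119.650356·0.098−9.865557)/12.240592 = 0.151968
λ₂=(a−b·0.098)/D = (0.915750−9.865557·0.098)/12.240592 = -0.004173
w* = 0.151968·p + -0.004173·q:
  w_0 = 0.151968·3.5063 + -0.004173·31.6666 = 0.4007  (Honeywell)
  w_1 = 0.151968·1.2402 + -0.004173·25.8096 = 0.0808  (Boeing)
  w_2 = 0.151968·2.5593 + -0.004173·32.1290 = 0.2549  (Oracle)
  w_3 = 0.151968·2.5597 + -0.004173·30.0452 = 0.2636  (GE)
Σw_i=1.0000  μᵀw=0.0980
σ²=wᵀΣw=λ₁·μ_p+λ₂ = 0.151968·0.098 + -0.004173 = 0.010720 ≈ 0.0107


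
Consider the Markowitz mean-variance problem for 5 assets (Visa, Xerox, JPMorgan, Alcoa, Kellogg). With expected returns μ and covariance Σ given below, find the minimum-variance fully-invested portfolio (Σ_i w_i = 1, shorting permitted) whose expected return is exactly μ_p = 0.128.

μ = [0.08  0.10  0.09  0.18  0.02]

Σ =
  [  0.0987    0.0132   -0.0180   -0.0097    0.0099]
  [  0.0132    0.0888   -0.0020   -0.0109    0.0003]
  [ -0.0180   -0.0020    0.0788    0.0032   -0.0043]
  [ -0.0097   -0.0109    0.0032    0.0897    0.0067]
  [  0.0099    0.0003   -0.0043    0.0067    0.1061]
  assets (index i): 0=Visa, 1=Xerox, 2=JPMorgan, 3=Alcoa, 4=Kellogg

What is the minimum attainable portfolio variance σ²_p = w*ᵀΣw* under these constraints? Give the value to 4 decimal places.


0.0223

g=Σ⁻¹μ = [1.1047  1.2661  1.3357  2.2327  -0.0050]
h=Σ⁻¹𝟙 = [11.8895  11.3714  15.6240  12.6521  8.1178]
a=μᵀg=0.736987  b=𝟙ᵀg=5.934184  c=𝟙ᵀh=59.654712  D=ac−b²=8.750190
λ₁=(c·0.128−b)/D = (59.654712·0.128−5.934184)/8.750190 = 0.194467
λ₂=(a−b·0.128)/D = (0.736987−5.934184·0.128)/8.750190 = -0.002582
w* = 0.194467·g + -0.002582·h:
  w_0 = 0.194467·1.1047 + -0.002582·11.8895 = 0.1841  (Visa)
  w_1 = 0.194467·1.2661 + -0.002582·11.3714 = 0.2169  (Xerox)
  w_2 = 0.194467·1.3357 + -0.002582·15.6240 = 0.2194  (JPMorgan)
  w_3 = 0.194467·2.2327 + -0.002582·12.6521 = 0.4015  (Alcoa)
  w_4 = 0.194467·-0.0050 + -0.002582·8.1178 = -0.0219  (Kellogg)
Σw_i=1.0000  μᵀw=0.1280
σ²=wᵀΣw=λ₁·μ_p+λ₂ = 0.194467·0.128 + -0.002582 = 0.022310 ≈ 0.0223


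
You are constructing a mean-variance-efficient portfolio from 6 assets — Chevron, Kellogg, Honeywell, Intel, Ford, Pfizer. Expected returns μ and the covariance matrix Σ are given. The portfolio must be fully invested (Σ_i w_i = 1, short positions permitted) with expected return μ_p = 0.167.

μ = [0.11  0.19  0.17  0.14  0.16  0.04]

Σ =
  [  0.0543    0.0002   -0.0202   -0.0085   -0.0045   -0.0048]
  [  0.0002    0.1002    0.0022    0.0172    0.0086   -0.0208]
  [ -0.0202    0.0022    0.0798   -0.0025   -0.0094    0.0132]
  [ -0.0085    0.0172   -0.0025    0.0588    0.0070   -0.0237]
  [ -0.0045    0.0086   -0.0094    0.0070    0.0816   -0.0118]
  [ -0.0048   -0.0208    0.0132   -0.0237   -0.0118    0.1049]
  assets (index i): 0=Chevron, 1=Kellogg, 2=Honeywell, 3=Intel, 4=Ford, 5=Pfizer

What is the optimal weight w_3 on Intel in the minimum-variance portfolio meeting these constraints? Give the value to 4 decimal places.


0.1259

u=Σ⁻¹μ = [4.0095  1.3897  3.2511  2.9624  2.3532  1.3652]
v=Σ⁻¹𝟙 = [32.8797  7.3270  20.4421  25.6400  15.9831  17.5087]
a=μᵀu=2.103658  b=𝟙ᵀu=15.331311  c=𝟙ᵀv=119.780659  D=ac−b²=16.928472
λ₁=(c·0.167−b)/D = (119.780659·0.167−15.331311)/16.928472 = 0.275988
λ₂=(a−b·0.167)/D = (2.103658−15.331311·0.167)/16.928472 = -0.026976
w* = 0.275988·u + -0.026976·v:
  w_0 = 0.275988·4.0095 + -0.026976·32.8797 = 0.2196  (Chevron)
  w_1 = 0.275988·1.3897 + -0.026976·7.3270 = 0.1859  (Kellogg)
  w_2 = 0.275988·3.2511 + -0.026976·20.4421 = 0.3458  (Honeywell)
  w_3 = 0.275988·2.9624 + -0.026976·25.6400 = 0.1259  (Intel)
  w_4 = 0.275988·2.3532 + -0.026976·15.9831 = 0.2183  (Ford)
  w_5 = 0.275988·1.3652 + -0.026976·17.5087 = -0.0955  (Pfizer)
Σw_i=1.0000  μᵀw=0.1670
σ²=wᵀΣw=λ₁·μ_p+λ₂ = 0.275988·0.167 + -0.026976 = 0.019114 ≈ 0.0191


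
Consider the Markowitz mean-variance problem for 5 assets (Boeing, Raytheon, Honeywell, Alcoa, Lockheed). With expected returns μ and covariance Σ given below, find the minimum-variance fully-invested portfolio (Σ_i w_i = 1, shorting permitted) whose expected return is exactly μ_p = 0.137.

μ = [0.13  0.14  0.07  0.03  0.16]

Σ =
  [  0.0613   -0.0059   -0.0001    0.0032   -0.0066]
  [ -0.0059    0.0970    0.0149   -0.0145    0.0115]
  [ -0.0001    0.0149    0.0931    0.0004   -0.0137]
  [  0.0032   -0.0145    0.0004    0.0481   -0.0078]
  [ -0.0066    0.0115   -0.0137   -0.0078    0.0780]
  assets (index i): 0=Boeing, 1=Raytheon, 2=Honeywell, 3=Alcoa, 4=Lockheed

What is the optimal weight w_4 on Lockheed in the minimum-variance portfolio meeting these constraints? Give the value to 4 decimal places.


0.3527

g=Σ⁻¹μ = [2.4400  1.3668  0.8739  1.2446  2.3342]
h=Σ⁻¹𝟙 = [17.9447  11.4657  11.3483  25.7501  17.2167]
a=μᵀg=0.980538  b=𝟙ᵀg=8.259562  c=𝟙ᵀh=83.725470  D=ac−b²=13.875678
λ₁=(c·0.137−b)/D = (83.725470·0.137−8.259562)/13.875678 = 0.231400
λ₂=(a−b·0.137)/D = (0.980538−8.259562·0.137)/13.875678 = -0.010884
w* = 0.231400·g + -0.010884·h:
  w_0 = 0.231400·2.4400 + -0.010884·17.9447 = 0.3693  (Boeing)
  w_1 = 0.231400·1.3668 + -0.010884·11.4657 = 0.1915  (Raytheon)
  w_2 = 0.231400·0.8739 + -0.010884·11.3483 = 0.0787  (Honeywell)
  w_3 = 0.231400·1.2446 + -0.010884·25.7501 = 0.0077  (Alcoa)
  w_4 = 0.231400·2.3342 + -0.010884·17.2167 = 0.3527  (Lockheed)
Σw_i=1.0000  μᵀw=0.1370
σ²=wᵀΣw=λ₁·μ_p+λ₂ = 0.231400·0.137 + -0.010884 = 0.020818 ≈ 0.0208


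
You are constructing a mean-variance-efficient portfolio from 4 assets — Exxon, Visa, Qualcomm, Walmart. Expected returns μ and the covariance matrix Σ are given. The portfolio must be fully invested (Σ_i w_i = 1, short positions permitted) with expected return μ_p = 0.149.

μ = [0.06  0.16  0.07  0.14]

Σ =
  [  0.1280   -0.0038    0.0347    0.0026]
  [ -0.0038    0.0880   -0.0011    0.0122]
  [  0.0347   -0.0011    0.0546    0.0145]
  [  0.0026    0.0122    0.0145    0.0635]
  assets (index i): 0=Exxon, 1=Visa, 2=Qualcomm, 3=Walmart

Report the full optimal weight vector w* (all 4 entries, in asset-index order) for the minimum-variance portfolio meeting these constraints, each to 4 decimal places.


p=Σ⁻¹μ = [0.3015  1.5991  0.6622  1.7339]
q=Σ⁻¹𝟙 = [4.4052  10.2375  12.8915  10.6570]
a=μᵀp=0.563049  b=𝟙ᵀp=4.296707  c=𝟙ᵀq=38.191232  D=ac−b²=3.041843
λ₁=(c·0.149−b)/D = (38.191232·0.149−4.296707)/3.041843 = 0.458205
λ₂=(a−b·0.149)/D = (0.563049−4.296707·0.149)/3.041843 = -0.025366
w* = 0.458205·p + -0.025366·q:
  w_0 = 0.458205·0.3015 + -0.025366·4.4052 = 0.0264  (Exxon)
  w_1 = 0.458205·1.5991 + -0.025366·10.2375 = 0.4730  (Visa)
  w_2 = 0.458205·0.6622 + -0.025366·12.8915 = -0.0236  (Qualcomm)
  w_3 = 0.458205·1.7339 + -0.025366·10.6570 = 0.5242  (Walmart)
Σw_i=1.0000  μᵀw=0.1490
σ²=wᵀΣw=λ₁·μ_p+λ₂ = 0.458205·0.149 + -0.025366 = 0.042906 ≈ 0.0429

0.0264  0.4730  -0.0236  0.5242


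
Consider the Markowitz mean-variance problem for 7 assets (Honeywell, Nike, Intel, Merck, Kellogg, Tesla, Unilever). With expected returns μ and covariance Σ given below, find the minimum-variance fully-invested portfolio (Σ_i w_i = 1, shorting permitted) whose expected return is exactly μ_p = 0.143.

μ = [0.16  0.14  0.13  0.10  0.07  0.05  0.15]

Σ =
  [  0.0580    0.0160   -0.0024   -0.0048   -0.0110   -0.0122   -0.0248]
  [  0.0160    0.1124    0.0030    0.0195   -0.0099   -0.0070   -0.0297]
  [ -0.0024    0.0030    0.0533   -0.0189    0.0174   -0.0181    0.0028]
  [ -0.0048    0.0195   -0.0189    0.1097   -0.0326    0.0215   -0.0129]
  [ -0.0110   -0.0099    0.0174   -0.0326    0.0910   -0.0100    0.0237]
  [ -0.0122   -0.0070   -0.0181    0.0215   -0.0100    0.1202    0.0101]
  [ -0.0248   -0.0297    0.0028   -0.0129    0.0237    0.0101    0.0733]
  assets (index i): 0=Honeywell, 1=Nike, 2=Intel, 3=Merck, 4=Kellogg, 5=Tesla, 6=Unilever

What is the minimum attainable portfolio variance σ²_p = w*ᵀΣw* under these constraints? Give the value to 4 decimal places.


0.0095

g=Σ⁻¹μ = [4.7106  1.3450  3.1184  1.9176  0.5962  0.8041  4.0999]
h=Σ⁻¹𝟙 = [32.6548  8.9408  24.5716  17.4763  12.2741  11.6596  24.8754]
a=μᵀg=2.236082  b=𝟙ᵀg=16.591899  c=𝟙ᵀh=132.452632  D=ac−b²=20.883880
λ₁=(c·0.143−b)/D = (132.452632·0.143−16.591899)/20.883880 = 0.112471
λ₂=(a−b·0.143)/D = (2.236082−16.591899·0.143)/20.883880 = -0.006539
w* = 0.112471·g + -0.006539·h:
  w_0 = 0.112471·4.7106 + -0.006539·32.6548 = 0.3163  (Honeywell)
  w_1 = 0.112471·1.3450 + -0.006539·8.9408 = 0.0928  (Nike)
  w_2 = 0.112471·3.1184 + -0.006539·24.5716 = 0.1901  (Intel)
  w_3 = 0.112471·1.9176 + -0.006539·17.4763 = 0.1014  (Merck)
  w_4 = 0.112471·0.5962 + -0.006539·12.2741 = -0.0132  (Kellogg)
  w_5 = 0.112471·0.8041 + -0.006539·11.6596 = 0.0142  (Tesla)
  w_6 = 0.112471·4.0999 + -0.006539·24.8754 = 0.2985  (Unilever)
Σw_i=1.0000  μᵀw=0.1430
σ²=wᵀΣw=λ₁·μ_p+λ₂ = 0.112471·0.143 + -0.006539 = 0.009544 ≈ 0.0095


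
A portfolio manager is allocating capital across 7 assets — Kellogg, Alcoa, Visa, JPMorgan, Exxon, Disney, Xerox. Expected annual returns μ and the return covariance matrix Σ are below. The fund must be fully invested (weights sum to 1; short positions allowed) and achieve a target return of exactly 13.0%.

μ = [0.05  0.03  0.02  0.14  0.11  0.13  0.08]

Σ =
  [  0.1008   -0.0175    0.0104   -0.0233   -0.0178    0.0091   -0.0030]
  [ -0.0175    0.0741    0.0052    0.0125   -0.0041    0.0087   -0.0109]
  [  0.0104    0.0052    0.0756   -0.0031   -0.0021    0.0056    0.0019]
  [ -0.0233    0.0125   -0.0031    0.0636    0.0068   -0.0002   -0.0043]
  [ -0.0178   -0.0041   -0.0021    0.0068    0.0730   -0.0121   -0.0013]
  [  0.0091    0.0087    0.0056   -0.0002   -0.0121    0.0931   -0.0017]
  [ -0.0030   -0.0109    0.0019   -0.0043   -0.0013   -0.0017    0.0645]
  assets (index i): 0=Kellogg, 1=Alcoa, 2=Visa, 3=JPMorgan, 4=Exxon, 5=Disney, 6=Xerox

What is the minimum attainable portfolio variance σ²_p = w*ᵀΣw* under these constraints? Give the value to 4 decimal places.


u=Σ⁻¹μ = [1.4138  0.4786  0.0427  2.5370  1.9204  1.4957  1.6330]
v=Σ⁻¹𝟙 = [19.6840  17.2820  9.4337  19.3191  19.9140  9.6480  21.0056]
a=μᵀu=0.977409  b=𝟙ᵀu=9.521237  c=𝟙ᵀv=116.286458  D=ac−b²=23.005448
λ₁=(c·0.130−b)/D = (116.286458·0.130−9.521237)/23.005448 = 0.243247
λ₂=(a−b·0.130)/D = (0.977409−9.521237·0.130)/23.005448 = -0.011317
w* = 0.243247·u + -0.011317·v:
  w_0 = 0.243247·1.4138 + -0.011317·19.6840 = 0.1212  (Kellogg)
  w_1 = 0.243247·0.4786 + -0.011317·17.2820 = -0.0792  (Alcoa)
  w_2 = 0.243247·0.0427 + -0.011317·9.4337 = -0.0964  (Visa)
  w_3 = 0.243247·2.5370 + -0.011317·19.3191 = 0.3985  (JPMorgan)
  w_4 = 0.243247·1.9204 + -0.011317·19.9140 = 0.2418  (Exxon)
  w_5 = 0.243247·1.4957 + -0.011317·9.6480 = 0.2546  (Disney)
  w_6 = 0.243247·1.6330 + -0.011317·21.0056 = 0.1595  (Xerox)
Σw_i=1.0000  μᵀw=0.1300
σ²=wᵀΣw=λ₁·μ_p+λ₂ = 0.243247·0.130 + -0.011317 = 0.020305 ≈ 0.0203

0.0203


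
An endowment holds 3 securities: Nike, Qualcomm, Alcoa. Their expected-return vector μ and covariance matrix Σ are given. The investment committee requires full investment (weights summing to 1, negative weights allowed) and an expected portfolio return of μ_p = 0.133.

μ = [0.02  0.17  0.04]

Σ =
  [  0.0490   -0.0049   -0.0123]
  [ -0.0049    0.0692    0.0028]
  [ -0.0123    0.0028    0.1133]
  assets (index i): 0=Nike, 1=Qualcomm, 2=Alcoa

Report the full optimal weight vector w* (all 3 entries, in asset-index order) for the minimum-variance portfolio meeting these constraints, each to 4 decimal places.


u=Σ⁻¹μ = [0.7513  2.4948  0.3729]
v=Σ⁻¹𝟙 = [24.7767  15.7551  11.1266]
a=μᵀu=0.454051  b=𝟙ᵀu=3.618959  c=𝟙ᵀv=51.658296  D=ac−b²=10.358645
λ₁=(c·0.133−b)/D = (51.658296·0.133−3.618959)/10.358645 = 0.313902
λ₂=(a−b·0.133)/D = (0.454051−3.618959·0.133)/10.358645 = -0.002633
w* = 0.313902·u + -0.002633·v:
  w_0 = 0.313902·0.7513 + -0.002633·24.7767 = 0.1706  (Nike)
  w_1 = 0.313902·2.4948 + -0.002633·15.7551 = 0.7416  (Qualcomm)
  w_2 = 0.313902·0.3729 + -0.002633·11.1266 = 0.0878  (Alcoa)
Σw_i=1.0000  μᵀw=0.1330
σ²=wᵀΣw=λ₁·μ_p+λ₂ = 0.313902·0.133 + -0.002633 = 0.039116 ≈ 0.0391

0.1706  0.7416  0.0878


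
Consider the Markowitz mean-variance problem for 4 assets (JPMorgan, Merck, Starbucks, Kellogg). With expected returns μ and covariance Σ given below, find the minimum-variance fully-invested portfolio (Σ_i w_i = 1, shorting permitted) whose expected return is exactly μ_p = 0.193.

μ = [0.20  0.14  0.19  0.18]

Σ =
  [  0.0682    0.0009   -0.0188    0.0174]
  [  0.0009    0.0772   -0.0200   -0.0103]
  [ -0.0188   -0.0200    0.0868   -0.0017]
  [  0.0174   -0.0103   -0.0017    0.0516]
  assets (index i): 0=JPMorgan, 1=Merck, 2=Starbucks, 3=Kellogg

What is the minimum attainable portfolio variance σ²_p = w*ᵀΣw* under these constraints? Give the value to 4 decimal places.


p=Σ⁻¹μ = [3.0795  3.1483  3.6440  3.1984]
q=Σ⁻¹𝟙 = [15.0044  20.4664  19.8596  19.0599]
a=μᵀp=2.324743  b=𝟙ᵀp=13.070264  c=𝟙ᵀq=74.390198  D=ac−b²=2.106307
λ₁=(c·0.193−b)/D = (74.390198·0.193−13.070264)/2.106307 = 0.611043
λ₂=(a−b·0.193)/D = (2.324743−13.070264·0.193)/2.106307 = -0.093917
w* = 0.611043·p + -0.093917·q:
  w_0 = 0.611043·3.0795 + -0.093917·15.0044 = 0.4725  (JPMorgan)
  w_1 = 0.611043·3.1483 + -0.093917·20.4664 = 0.0016  (Merck)
  w_2 = 0.611043·3.6440 + -0.093917·19.8596 = 0.3615  (Starbucks)
  w_3 = 0.611043·3.1984 + -0.093917·19.0599 = 0.1643  (Kellogg)
Σw_i=1.0000  μᵀw=0.1930
σ²=wᵀΣw=λ₁·μ_p+λ₂ = 0.611043·0.193 + -0.093917 = 0.024014 ≈ 0.0240

0.0240


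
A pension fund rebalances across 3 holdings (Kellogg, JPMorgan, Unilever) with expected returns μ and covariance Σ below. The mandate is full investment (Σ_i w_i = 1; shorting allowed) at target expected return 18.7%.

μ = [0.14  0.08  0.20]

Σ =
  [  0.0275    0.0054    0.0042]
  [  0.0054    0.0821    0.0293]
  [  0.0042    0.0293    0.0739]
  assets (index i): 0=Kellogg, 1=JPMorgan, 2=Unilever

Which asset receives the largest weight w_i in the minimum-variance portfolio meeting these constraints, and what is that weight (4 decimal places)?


Kellogg (0.6669)

p=Σ⁻¹μ = [4.7517  -0.2418  2.5322]
q=Σ⁻¹𝟙 = [33.6686  6.7786  8.9307]
a=μᵀp=1.152323  b=𝟙ᵀp=7.042034  c=𝟙ᵀq=49.377885  D=ac−b²=7.309042
λ₁=(c·0.187−b)/D = (49.377885·0.187−7.042034)/7.309042 = 0.299852
λ₂=(a−b·0.187)/D = (1.152323−7.042034·0.187)/7.309042 = -0.022511
w* = 0.299852·p + -0.022511·q:
  w_0 = 0.299852·4.7517 + -0.022511·33.6686 = 0.6669  (Kellogg)
  w_1 = 0.299852·-0.2418 + -0.022511·6.7786 = -0.2251  (JPMorgan)
  w_2 = 0.299852·2.5322 + -0.022511·8.9307 = 0.5582  (Unilever)
Σw_i=1.0000  μᵀw=0.1870
σ²=wᵀΣw=λ₁·μ_p+λ₂ = 0.299852·0.187 + -0.022511 = 0.033561 ≈ 0.0336


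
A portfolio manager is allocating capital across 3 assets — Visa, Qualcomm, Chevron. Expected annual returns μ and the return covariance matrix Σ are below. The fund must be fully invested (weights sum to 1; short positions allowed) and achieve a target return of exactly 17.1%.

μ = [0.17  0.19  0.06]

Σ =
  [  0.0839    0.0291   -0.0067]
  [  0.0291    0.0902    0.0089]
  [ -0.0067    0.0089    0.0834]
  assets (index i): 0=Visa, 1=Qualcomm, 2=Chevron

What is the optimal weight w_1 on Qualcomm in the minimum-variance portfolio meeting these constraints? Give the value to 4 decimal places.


p=Σ⁻¹μ = [1.5461  1.5406  0.6792]
q=Σ⁻¹𝟙 = [10.6527  6.4501  12.1579]
a=μᵀp=0.596309  b=𝟙ᵀp=3.765952  c=𝟙ᵀq=29.260677  D=ac−b²=3.266012
λ₁=(c·0.171−b)/D = (29.260677·0.171−3.765952)/3.266012 = 0.378940
λ₂=(a−b·0.171)/D = (0.596309−3.765952·0.171)/3.266012 = -0.014595
w* = 0.378940·p + -0.014595·q:
  w_0 = 0.378940·1.5461 + -0.014595·10.6527 = 0.4304  (Visa)
  w_1 = 0.378940·1.5406 + -0.014595·6.4501 = 0.4897  (Qualcomm)
  w_2 = 0.378940·0.6792 + -0.014595·12.1579 = 0.0799  (Chevron)
Σw_i=1.0000  μᵀw=0.1710
σ²=wᵀΣw=λ₁·μ_p+λ₂ = 0.378940·0.171 + -0.014595 = 0.050203 ≈ 0.0502

0.4897


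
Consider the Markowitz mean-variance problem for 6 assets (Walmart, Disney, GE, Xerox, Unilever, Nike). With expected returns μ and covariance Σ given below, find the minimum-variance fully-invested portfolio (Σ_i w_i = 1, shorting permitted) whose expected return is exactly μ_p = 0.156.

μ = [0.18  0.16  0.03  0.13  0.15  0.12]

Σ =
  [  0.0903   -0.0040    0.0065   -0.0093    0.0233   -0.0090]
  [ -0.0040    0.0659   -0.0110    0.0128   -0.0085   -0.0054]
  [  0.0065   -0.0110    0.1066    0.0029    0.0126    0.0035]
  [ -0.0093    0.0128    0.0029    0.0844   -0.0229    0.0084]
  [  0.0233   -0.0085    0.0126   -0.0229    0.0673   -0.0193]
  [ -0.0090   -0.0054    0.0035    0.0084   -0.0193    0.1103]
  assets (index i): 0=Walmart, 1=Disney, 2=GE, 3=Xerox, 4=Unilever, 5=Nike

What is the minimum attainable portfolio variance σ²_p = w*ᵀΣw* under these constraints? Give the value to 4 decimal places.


p=Σ⁻¹μ = [1.6759  2.6894  -0.0318  2.0062  3.1820  1.7614]
q=Σ⁻¹𝟙 = [8.5973  17.9741  7.3640  14.3210  21.3940  13.0668]
a=μᵀp=1.680489  b=𝟙ᵀp=11.283143  c=𝟙ᵀq=82.717255  D=ac−b²=11.696099
λ₁=(c·0.156−b)/D = (82.717255·0.156−11.283143)/11.696099 = 0.138572
λ₂=(a−b·0.156)/D = (1.680489−11.283143·0.156)/11.696099 = -0.006813
w* = 0.138572·p + -0.006813·q:
  w_0 = 0.138572·1.6759 + -0.006813·8.5973 = 0.1737  (Walmart)
  w_1 = 0.138572·2.6894 + -0.006813·17.9741 = 0.2502  (Disney)
  w_2 = 0.138572·-0.0318 + -0.006813·7.3640 = -0.0546  (GE)
  w_3 = 0.138572·2.0062 + -0.006813·14.3210 = 0.1804  (Xerox)
  w_4 = 0.138572·3.1820 + -0.006813·21.3940 = 0.2952  (Unilever)
  w_5 = 0.138572·1.7614 + -0.006813·13.0668 = 0.1551  (Nike)
Σw_i=1.0000  μᵀw=0.1560
σ²=wᵀΣw=λ₁·μ_p+λ₂ = 0.138572·0.156 + -0.006813 = 0.014805 ≈ 0.0148

0.0148


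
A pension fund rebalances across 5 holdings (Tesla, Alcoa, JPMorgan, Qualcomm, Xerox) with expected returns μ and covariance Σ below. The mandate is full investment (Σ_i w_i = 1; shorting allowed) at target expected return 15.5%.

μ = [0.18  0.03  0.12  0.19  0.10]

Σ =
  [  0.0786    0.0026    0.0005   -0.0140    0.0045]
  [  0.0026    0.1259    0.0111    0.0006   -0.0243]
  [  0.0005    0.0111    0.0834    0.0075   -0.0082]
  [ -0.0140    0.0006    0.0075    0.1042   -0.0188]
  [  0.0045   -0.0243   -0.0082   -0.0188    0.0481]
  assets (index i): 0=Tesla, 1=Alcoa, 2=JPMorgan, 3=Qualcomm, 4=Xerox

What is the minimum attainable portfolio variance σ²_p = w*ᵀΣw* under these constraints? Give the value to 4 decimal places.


g=Σ⁻¹μ = [2.5355  0.7229  1.4299  2.6888  3.5017]
h=Σ⁻¹𝟙 = [13.1892  13.2509  12.0705  16.7097  34.8392]
a=μᵀg=1.510706  b=𝟙ᵀg=10.878800  c=𝟙ᵀh=90.059497  D=ac−b²=17.705135
λ₁=(c·0.155−b)/D = (90.059497·0.155−10.878800)/17.705135 = 0.173985
λ₂=(a−b·0.155)/D = (1.510706−10.878800·0.155)/17.705135 = -0.009913
w* = 0.173985·g + -0.009913·h:
  w_0 = 0.173985·2.5355 + -0.009913·13.1892 = 0.3104  (Tesla)
  w_1 = 0.173985·0.7229 + -0.009913·13.2509 = -0.0056  (Alcoa)
  w_2 = 0.173985·1.4299 + -0.009913·12.0705 = 0.1291  (JPMorgan)
  w_3 = 0.173985·2.6888 + -0.009913·16.7097 = 0.3022  (Qualcomm)
  w_4 = 0.173985·3.5017 + -0.009913·34.8392 = 0.2639  (Xerox)
Σw_i=1.0000  μᵀw=0.1550
σ²=wᵀΣw=λ₁·μ_p+λ₂ = 0.173985·0.155 + -0.009913 = 0.017055 ≈ 0.0171

0.0171


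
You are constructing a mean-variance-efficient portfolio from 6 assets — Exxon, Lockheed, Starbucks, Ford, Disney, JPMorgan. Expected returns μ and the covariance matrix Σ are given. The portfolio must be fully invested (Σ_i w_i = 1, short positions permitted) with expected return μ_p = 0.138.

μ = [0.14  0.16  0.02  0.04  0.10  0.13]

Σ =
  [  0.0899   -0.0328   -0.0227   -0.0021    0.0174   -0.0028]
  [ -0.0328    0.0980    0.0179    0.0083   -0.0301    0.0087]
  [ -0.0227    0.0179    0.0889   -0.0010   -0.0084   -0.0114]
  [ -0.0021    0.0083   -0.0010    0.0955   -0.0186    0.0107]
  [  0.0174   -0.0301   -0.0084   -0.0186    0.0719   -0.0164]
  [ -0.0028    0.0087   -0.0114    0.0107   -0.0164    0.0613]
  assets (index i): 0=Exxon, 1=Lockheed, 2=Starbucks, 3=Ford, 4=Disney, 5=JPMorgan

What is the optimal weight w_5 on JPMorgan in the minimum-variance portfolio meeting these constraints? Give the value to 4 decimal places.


u=Σ⁻¹μ = [2.3635  2.8636  0.8682  0.4884  2.8525  2.6616]
v=Σ⁻¹𝟙 = [17.9749  18.4026  17.8656  12.2766  27.8035  23.1405]
a=μᵀu=1.457233  b=𝟙ᵀu=12.097897  c=𝟙ᵀv=117.463742  D=ac−b²=24.812985
λ₁=(c·0.138−b)/D = (117.463742·0.138−12.097897)/24.812985 = 0.165724
λ₂=(a−b·0.138)/D = (1.457233−12.097897·0.138)/24.812985 = -0.008555
w* = 0.165724·u + -0.008555·v:
  w_0 = 0.165724·2.3635 + -0.008555·17.9749 = 0.2379  (Exxon)
  w_1 = 0.165724·2.8636 + -0.008555·18.4026 = 0.3171  (Lockheed)
  w_2 = 0.165724·0.8682 + -0.008555·17.8656 = -0.0090  (Starbucks)
  w_3 = 0.165724·0.4884 + -0.008555·12.2766 = -0.0241  (Ford)
  w_4 = 0.165724·2.8525 + -0.008555·27.8035 = 0.2349  (Disney)
  w_5 = 0.165724·2.6616 + -0.008555·23.1405 = 0.2431  (JPMorgan)
Σw_i=1.0000  μᵀw=0.1380
σ²=wᵀΣw=λ₁·μ_p+λ₂ = 0.165724·0.138 + -0.008555 = 0.014315 ≈ 0.0143

0.2431


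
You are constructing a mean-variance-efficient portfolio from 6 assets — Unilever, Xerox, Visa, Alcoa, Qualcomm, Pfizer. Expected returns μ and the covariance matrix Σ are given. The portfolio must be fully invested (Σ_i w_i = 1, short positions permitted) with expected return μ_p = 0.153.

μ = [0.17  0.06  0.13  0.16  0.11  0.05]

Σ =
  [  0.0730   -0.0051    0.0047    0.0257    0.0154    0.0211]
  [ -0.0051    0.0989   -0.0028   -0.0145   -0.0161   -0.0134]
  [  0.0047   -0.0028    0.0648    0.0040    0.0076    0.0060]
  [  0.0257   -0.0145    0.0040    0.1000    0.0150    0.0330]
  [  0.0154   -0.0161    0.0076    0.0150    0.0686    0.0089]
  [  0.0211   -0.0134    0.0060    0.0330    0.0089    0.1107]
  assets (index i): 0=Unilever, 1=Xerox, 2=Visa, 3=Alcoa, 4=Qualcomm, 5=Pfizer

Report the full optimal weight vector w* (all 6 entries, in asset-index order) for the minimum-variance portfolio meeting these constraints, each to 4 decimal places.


0.3656  0.1061  0.3059  0.2373  0.1249  -0.1397

u=Σ⁻¹μ = [1.7372  1.0499  1.7566  1.1713  1.0456  -0.2808]
v=Σ⁻¹𝟙 = [7.4089  14.6099  13.1124  5.8105  12.8525  5.9136]
a=μᵀu=0.875070  b=𝟙ᵀu=6.479846  c=𝟙ᵀv=59.707763  D=ac−b²=10.260077
λ₁=(c·0.153−b)/D = (59.707763·0.153−6.479846)/10.260077 = 0.258813
λ₂=(a−b·0.153)/D = (0.875070−6.479846·0.153)/10.260077 = -0.011340
w* = 0.258813·u + -0.011340·v:
  w_0 = 0.258813·1.7372 + -0.011340·7.4089 = 0.3656  (Unilever)
  w_1 = 0.258813·1.0499 + -0.011340·14.6099 = 0.1061  (Xerox)
  w_2 = 0.258813·1.7566 + -0.011340·13.1124 = 0.3059  (Visa)
  w_3 = 0.258813·1.1713 + -0.011340·5.8105 = 0.2373  (Alcoa)
  w_4 = 0.258813·1.0456 + -0.011340·12.8525 = 0.1249  (Qualcomm)
  w_5 = 0.258813·-0.2808 + -0.011340·5.9136 = -0.1397  (Pfizer)
Σw_i=1.0000  μᵀw=0.1530
σ²=wᵀΣw=λ₁·μ_p+λ₂ = 0.258813·0.153 + -0.011340 = 0.028259 ≈ 0.0283


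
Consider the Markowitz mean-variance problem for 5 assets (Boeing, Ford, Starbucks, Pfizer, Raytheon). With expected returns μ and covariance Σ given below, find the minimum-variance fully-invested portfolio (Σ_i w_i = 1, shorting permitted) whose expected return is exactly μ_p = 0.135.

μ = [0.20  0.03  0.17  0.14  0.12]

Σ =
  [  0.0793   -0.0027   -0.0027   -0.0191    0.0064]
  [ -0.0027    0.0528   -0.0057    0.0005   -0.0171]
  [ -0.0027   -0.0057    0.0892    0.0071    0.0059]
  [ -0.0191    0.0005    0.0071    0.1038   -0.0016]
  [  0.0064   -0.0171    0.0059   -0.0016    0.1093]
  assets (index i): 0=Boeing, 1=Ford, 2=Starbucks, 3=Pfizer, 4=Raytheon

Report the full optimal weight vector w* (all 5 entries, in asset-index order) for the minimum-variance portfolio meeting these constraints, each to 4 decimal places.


x=Σ⁻¹μ = [2.9719  1.2426  1.8646  1.7782  1.0437]
y=Σ⁻¹𝟙 = [15.7466  24.6474  11.5536  11.8017  11.6323]
a=μᵀx=1.322830  b=𝟙ᵀx=8.900982  c=𝟙ᵀy=75.381670  D=ac−b²=20.489685
λ₁=(c·0.135−b)/D = (75.381670·0.135−8.900982)/20.489685 = 0.062253
λ₂=(a−b·0.135)/D = (1.322830−8.900982·0.135)/20.489685 = 0.005915
w* = 0.062253·x + 0.005915·y:
  w_0 = 0.062253·2.9719 + 0.005915·15.7466 = 0.2782  (Boeing)
  w_1 = 0.062253·1.2426 + 0.005915·24.6474 = 0.2231  (Ford)
  w_2 = 0.062253·1.8646 + 0.005915·11.5536 = 0.1844  (Starbucks)
  w_3 = 0.062253·1.7782 + 0.005915·11.8017 = 0.1805  (Pfizer)
  w_4 = 0.062253·1.0437 + 0.005915·11.6323 = 0.1338  (Raytheon)
Σw_i=1.0000  μᵀw=0.1350
σ²=wᵀΣw=λ₁·μ_p+λ₂ = 0.062253·0.135 + 0.005915 = 0.014319 ≈ 0.0143

0.2782  0.2231  0.1844  0.1805  0.1338


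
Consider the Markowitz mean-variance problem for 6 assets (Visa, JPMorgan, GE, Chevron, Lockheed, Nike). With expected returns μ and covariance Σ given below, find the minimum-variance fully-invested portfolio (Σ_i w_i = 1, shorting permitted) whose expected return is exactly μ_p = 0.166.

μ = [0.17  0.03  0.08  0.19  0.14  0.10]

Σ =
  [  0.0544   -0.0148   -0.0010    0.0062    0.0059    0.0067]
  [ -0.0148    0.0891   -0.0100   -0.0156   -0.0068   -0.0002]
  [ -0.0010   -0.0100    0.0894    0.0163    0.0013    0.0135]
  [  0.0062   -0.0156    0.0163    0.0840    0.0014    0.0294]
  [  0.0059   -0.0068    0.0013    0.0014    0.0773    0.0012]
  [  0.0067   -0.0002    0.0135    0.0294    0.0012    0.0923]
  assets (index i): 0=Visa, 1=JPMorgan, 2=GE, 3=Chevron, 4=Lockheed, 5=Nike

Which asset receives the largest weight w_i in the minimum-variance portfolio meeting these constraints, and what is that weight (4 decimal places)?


p=Σ⁻¹μ = [3.0958  1.4225  0.6684  2.1164  1.6493  0.0684]
q=Σ⁻¹𝟙 = [20.5856  18.5708  10.8202  9.9640  12.5674  4.4604]
a=μᵀp=1.262306  b=𝟙ᵀp=9.020929  c=𝟙ᵀq=76.968413  D=ac−b²=15.780549
λ₁=(c·0.166−b)/D = (76.968413·0.166−9.020929)/15.780549 = 0.238004
λ₂=(a−b·0.166)/D = (1.262306−9.020929·0.166)/15.780549 = -0.014902
w* = 0.238004·p + -0.014902·q:
  w_0 = 0.238004·3.0958 + -0.014902·20.5856 = 0.4300  (Visa)
  w_1 = 0.238004·1.4225 + -0.014902·18.5708 = 0.0618  (JPMorgan)
  w_2 = 0.238004·0.6684 + -0.014902·10.8202 = -0.0022  (GE)
  w_3 = 0.238004·2.1164 + -0.014902·9.9640 = 0.3552  (Chevron)
  w_4 = 0.238004·1.6493 + -0.014902·12.5674 = 0.2053  (Lockheed)
  w_5 = 0.238004·0.0684 + -0.014902·4.4604 = -0.0502  (Nike)
Σw_i=1.0000  μᵀw=0.1660
σ²=wᵀΣw=λ₁·μ_p+λ₂ = 0.238004·0.166 + -0.014902 = 0.024606 ≈ 0.0246

Visa (0.4300)


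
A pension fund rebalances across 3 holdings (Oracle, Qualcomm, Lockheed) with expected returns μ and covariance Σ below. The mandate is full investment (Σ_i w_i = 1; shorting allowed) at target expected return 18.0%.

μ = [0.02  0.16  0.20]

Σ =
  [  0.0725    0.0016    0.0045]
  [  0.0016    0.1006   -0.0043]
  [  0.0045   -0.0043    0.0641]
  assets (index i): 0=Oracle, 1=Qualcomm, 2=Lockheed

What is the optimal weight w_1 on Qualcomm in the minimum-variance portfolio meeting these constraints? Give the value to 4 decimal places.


0.3391

g=Σ⁻¹μ = [0.0370  1.7281  3.2334]
h=Σ⁻¹𝟙 = [12.6069  10.3987  15.4132]
a=μᵀg=0.923923  b=𝟙ᵀg=4.998555  c=𝟙ᵀh=38.418752  D=ac−b²=10.510408
λ₁=(c·0.180−b)/D = (38.418752·0.180−4.998555)/10.510408 = 0.182374
λ₂=(a−b·0.180)/D = (0.923923−4.998555·0.180)/10.510408 = 0.002301
w* = 0.182374·g + 0.002301·h:
  w_0 = 0.182374·0.0370 + 0.002301·12.6069 = 0.0358  (Oracle)
  w_1 = 0.182374·1.7281 + 0.002301·10.3987 = 0.3391  (Qualcomm)
  w_2 = 0.182374·3.2334 + 0.002301·15.4132 = 0.6252  (Lockheed)
Σw_i=1.0000  μᵀw=0.1800
σ²=wᵀΣw=λ₁·μ_p+λ₂ = 0.182374·0.180 + 0.002301 = 0.035128 ≈ 0.0351


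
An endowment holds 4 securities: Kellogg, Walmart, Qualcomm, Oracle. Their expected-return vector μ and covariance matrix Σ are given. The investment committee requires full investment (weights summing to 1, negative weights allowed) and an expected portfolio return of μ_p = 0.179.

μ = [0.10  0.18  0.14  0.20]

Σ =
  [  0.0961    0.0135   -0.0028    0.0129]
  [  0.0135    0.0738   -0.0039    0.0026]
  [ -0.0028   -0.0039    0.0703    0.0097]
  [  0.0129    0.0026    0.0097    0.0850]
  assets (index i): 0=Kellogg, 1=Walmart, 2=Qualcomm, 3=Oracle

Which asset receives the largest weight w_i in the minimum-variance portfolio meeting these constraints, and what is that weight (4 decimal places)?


x=Σ⁻¹μ = [0.4936  2.3773  1.8681  1.9921]
y=Σ⁻¹𝟙 = [7.9014  12.5451  14.0518  8.5783]
a=μᵀx=1.137235  b=𝟙ᵀx=6.731165  c=𝟙ᵀy=43.076581  D=ac−b²=3.679614
λ₁=(c·0.179−b)/D = (43.076581·0.179−6.731165)/3.679614 = 0.266208
λ₂=(a−b·0.179)/D = (1.137235−6.731165·0.179)/3.679614 = -0.018383
w* = 0.266208·x + -0.018383·y:
  w_0 = 0.266208·0.4936 + -0.018383·7.9014 = -0.0138  (Kellogg)
  w_1 = 0.266208·2.3773 + -0.018383·12.5451 = 0.4022  (Walmart)
  w_2 = 0.266208·1.8681 + -0.018383·14.0518 = 0.2390  (Qualcomm)
  w_3 = 0.266208·1.9921 + -0.018383·8.5783 = 0.3726  (Oracle)
Σw_i=1.0000  μᵀw=0.1790
σ²=wᵀΣw=λ₁·μ_p+λ₂ = 0.266208·0.179 + -0.018383 = 0.029268 ≈ 0.0293

Walmart (0.4022)


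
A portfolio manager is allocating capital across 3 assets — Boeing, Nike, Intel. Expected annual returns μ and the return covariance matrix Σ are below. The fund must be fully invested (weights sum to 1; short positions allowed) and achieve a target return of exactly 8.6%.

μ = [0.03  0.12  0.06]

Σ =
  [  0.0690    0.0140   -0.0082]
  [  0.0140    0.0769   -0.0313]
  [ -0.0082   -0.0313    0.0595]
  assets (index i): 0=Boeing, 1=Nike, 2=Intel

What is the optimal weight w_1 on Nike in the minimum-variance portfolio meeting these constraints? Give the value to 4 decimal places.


u=Σ⁻¹μ = [0.2108  2.4741  2.3390]
v=Σ⁻¹𝟙 = [13.4689  23.0925  30.8108]
a=μᵀu=0.443552  b=𝟙ᵀu=5.023810  c=𝟙ᵀv=67.372124  D=ac−b²=4.644395
λ₁=(c·0.086−b)/D = (67.372124·0.086−5.023810)/4.644395 = 0.165833
λ₂=(a−b·0.086)/D = (0.443552−5.023810·0.086)/4.644395 = 0.002477
w* = 0.165833·u + 0.002477·v:
  w_0 = 0.165833·0.2108 + 0.002477·13.4689 = 0.0683  (Boeing)
  w_1 = 0.165833·2.4741 + 0.002477·23.0925 = 0.4675  (Nike)
  w_2 = 0.165833·2.3390 + 0.002477·30.8108 = 0.4642  (Intel)
Σw_i=1.0000  μᵀw=0.0860
σ²=wᵀΣw=λ₁·μ_p+λ₂ = 0.165833·0.086 + 0.002477 = 0.016739 ≈ 0.0167

0.4675


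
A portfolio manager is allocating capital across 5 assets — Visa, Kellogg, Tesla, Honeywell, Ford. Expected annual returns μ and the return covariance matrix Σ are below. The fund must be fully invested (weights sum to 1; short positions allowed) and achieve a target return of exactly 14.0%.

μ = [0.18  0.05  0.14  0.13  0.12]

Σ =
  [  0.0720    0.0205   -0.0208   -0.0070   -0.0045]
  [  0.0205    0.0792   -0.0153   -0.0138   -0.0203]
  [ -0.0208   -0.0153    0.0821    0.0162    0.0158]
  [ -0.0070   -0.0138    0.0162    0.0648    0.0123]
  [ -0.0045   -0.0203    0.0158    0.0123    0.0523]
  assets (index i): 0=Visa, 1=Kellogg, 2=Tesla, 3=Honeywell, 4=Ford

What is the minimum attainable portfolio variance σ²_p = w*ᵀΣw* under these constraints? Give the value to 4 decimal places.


0.0147

p=Σ⁻¹μ = [3.0643  1.0142  1.9593  1.6909  1.9622]
q=Σ⁻¹𝟙 = [14.8155  18.9741  12.7436  13.9727  20.6239]
a=μᵀp=1.331866  b=𝟙ᵀp=9.690916  c=𝟙ᵀq=81.129788  D=ac−b²=14.140170
λ₁=(c·0.140−b)/D = (81.129788·0.140−9.690916)/14.140170 = 0.117909
λ₂=(a−b·0.140)/D = (1.331866−9.690916·0.140)/14.140170 = -0.001758
w* = 0.117909·p + -0.001758·q:
  w_0 = 0.117909·3.0643 + -0.001758·14.8155 = 0.3353  (Visa)
  w_1 = 0.117909·1.0142 + -0.001758·18.9741 = 0.0862  (Kellogg)
  w_2 = 0.117909·1.9593 + -0.001758·12.7436 = 0.2086  (Tesla)
  w_3 = 0.117909·1.6909 + -0.001758·13.9727 = 0.1748  (Honeywell)
  w_4 = 0.117909·1.9622 + -0.001758·20.6239 = 0.1951  (Ford)
Σw_i=1.0000  μᵀw=0.1400
σ²=wᵀΣw=λ₁·μ_p+λ₂ = 0.117909·0.140 + -0.001758 = 0.014749 ≈ 0.0147


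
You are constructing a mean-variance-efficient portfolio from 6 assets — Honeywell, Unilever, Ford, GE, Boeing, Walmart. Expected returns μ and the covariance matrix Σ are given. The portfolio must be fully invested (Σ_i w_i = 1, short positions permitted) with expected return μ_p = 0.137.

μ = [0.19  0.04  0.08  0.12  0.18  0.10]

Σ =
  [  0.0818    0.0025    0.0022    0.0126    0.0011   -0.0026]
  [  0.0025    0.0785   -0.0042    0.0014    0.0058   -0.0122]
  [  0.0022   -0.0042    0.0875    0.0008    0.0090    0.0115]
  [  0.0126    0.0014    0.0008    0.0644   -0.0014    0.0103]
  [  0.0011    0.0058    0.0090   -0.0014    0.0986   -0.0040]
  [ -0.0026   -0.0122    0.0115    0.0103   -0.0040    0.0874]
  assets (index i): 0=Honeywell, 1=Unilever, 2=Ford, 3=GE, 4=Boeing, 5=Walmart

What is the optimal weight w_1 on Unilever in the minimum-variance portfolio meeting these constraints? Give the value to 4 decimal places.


0.0969

p=Σ⁻¹μ = [2.1063  0.4925  0.5402  1.2913  1.7881  1.1341]
q=Σ⁻¹𝟙 = [10.0243  13.8349  9.2981  11.5062  8.9977  11.5034]
a=μᵀp=1.053339  b=𝟙ᵀp=7.352527  c=𝟙ᵀq=65.164524  D=ac−b²=14.580687
λ₁=(c·0.137−b)/D = (65.164524·0.137−7.352527)/14.580687 = 0.108020
λ₂=(a−b·0.137)/D = (1.053339−7.352527·0.137)/14.580687 = 0.003158
w* = 0.108020·p + 0.003158·q:
  w_0 = 0.108020·2.1063 + 0.003158·10.0243 = 0.2592  (Honeywell)
  w_1 = 0.108020·0.4925 + 0.003158·13.8349 = 0.0969  (Unilever)
  w_2 = 0.108020·0.5402 + 0.003158·9.2981 = 0.0877  (Ford)
  w_3 = 0.108020·1.2913 + 0.003158·11.5062 = 0.1758  (GE)
  w_4 = 0.108020·1.7881 + 0.003158·8.9977 = 0.2216  (Boeing)
  w_5 = 0.108020·1.1341 + 0.003158·11.5034 = 0.1588  (Walmart)
Σw_i=1.0000  μᵀw=0.1370
σ²=wᵀΣw=λ₁·μ_p+λ₂ = 0.108020·0.137 + 0.003158 = 0.017957 ≈ 0.0180


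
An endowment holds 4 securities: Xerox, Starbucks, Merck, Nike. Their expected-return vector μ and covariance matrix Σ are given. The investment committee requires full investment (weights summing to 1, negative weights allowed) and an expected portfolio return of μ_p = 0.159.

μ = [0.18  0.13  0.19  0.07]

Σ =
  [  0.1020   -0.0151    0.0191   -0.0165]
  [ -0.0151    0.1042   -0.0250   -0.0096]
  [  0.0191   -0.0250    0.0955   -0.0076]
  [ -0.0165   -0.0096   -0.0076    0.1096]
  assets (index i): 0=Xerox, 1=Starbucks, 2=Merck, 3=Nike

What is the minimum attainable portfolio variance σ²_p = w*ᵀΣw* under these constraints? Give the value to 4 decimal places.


0.0231

p=Σ⁻¹μ = [1.8647  2.1840  2.2894  1.2695]
q=Σ⁻¹𝟙 = [11.7768  15.7045  13.2769  13.1933]
a=μᵀp=1.143411  b=𝟙ᵀp=7.607559  c=𝟙ᵀq=53.951542  D=ac−b²=3.813819
λ₁=(c·0.159−b)/D = (53.951542·0.159−7.607559)/3.813819 = 0.254531
λ₂=(a−b·0.159)/D = (1.143411−7.607559·0.159)/3.813819 = -0.017356
w* = 0.254531·p + -0.017356·q:
  w_0 = 0.254531·1.8647 + -0.017356·11.7768 = 0.2702  (Xerox)
  w_1 = 0.254531·2.1840 + -0.017356·15.7045 = 0.2833  (Starbucks)
  w_2 = 0.254531·2.2894 + -0.017356·13.2769 = 0.3523  (Merck)
  w_3 = 0.254531·1.2695 + -0.017356·13.1933 = 0.0941  (Nike)
Σw_i=1.0000  μᵀw=0.1590
σ²=wᵀΣw=λ₁·μ_p+λ₂ = 0.254531·0.159 + -0.017356 = 0.023115 ≈ 0.0231


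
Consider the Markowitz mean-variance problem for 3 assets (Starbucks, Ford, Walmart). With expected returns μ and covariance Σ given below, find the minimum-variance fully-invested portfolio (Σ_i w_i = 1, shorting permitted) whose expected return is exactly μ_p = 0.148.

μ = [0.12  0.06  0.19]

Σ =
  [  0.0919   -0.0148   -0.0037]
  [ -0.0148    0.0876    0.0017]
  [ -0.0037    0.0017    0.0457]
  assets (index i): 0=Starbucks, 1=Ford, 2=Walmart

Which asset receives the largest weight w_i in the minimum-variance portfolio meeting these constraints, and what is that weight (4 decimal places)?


Walmart (0.5588)

g=Σ⁻¹μ = [1.6181  0.8757  4.2560]
h=Σ⁻¹𝟙 = [13.9350  13.3329  22.5141]
a=μᵀg=1.055358  b=𝟙ᵀg=6.749856  c=𝟙ᵀh=49.782045  D=ac−b²=6.977331
λ₁=(c·0.148−b)/D = (49.782045·0.148−6.749856)/6.977331 = 0.088556
λ₂=(a−b·0.148)/D = (1.055358−6.749856·0.148)/6.977331 = 0.008080
w* = 0.088556·g + 0.008080·h:
  w_0 = 0.088556·1.6181 + 0.008080·13.9350 = 0.2559  (Starbucks)
  w_1 = 0.088556·0.8757 + 0.008080·13.3329 = 0.1853  (Ford)
  w_2 = 0.088556·4.2560 + 0.008080·22.5141 = 0.5588  (Walmart)
Σw_i=1.0000  μᵀw=0.1480
σ²=wᵀΣw=λ₁·μ_p+λ₂ = 0.088556·0.148 + 0.008080 = 0.021187 ≈ 0.0212
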